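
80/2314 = 40/1157 =0.03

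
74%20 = 14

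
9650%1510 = 590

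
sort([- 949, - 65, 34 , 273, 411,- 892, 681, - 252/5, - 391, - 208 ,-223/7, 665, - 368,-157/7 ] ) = [ - 949, - 892, - 391, - 368,-208 , - 65, - 252/5, -223/7,-157/7,34,  273,411,  665,681] 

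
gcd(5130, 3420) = 1710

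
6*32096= 192576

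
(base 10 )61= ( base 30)21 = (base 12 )51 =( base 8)75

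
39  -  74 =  - 35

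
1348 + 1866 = 3214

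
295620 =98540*3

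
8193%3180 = 1833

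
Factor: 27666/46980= 53/90 = 2^(-1 )*3^(-2)*5^( - 1 )*53^1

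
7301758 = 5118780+2182978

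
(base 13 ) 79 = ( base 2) 1100100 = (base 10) 100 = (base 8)144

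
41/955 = 41/955 = 0.04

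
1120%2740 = 1120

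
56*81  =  4536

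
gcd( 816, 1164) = 12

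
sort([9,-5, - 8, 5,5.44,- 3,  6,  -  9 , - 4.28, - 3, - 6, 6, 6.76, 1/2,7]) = [-9, - 8, - 6, - 5, - 4.28, - 3, - 3,1/2, 5, 5.44,  6,6,  6.76,7, 9]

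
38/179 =38/179 = 0.21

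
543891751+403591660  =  947483411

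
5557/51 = 5557/51=108.96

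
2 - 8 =-6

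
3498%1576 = 346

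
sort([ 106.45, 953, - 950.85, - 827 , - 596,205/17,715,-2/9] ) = [ -950.85, - 827 , - 596, - 2/9,  205/17, 106.45, 715,953]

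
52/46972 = 13/11743 = 0.00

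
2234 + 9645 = 11879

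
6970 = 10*697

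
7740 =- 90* ( - 86 ) 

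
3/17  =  3/17=0.18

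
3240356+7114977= 10355333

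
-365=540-905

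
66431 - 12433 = 53998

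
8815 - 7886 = 929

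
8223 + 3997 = 12220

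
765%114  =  81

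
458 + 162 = 620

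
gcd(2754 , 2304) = 18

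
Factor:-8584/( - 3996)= 2^1*3^(  -  3 )*29^1 = 58/27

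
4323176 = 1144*3779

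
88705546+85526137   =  174231683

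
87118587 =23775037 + 63343550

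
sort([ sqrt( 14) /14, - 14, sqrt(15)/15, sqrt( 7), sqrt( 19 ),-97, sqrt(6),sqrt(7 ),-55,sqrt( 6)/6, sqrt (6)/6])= [ - 97, - 55,-14, sqrt(15 )/15,sqrt( 14)/14, sqrt( 6)/6  ,  sqrt( 6)/6, sqrt( 6),sqrt( 7), sqrt ( 7), sqrt( 19 )]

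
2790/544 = 5 + 35/272 = 5.13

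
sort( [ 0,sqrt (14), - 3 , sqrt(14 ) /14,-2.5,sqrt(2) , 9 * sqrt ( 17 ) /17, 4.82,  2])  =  [-3,-2.5 , 0, sqrt (14 )/14, sqrt(2 ), 2, 9 * sqrt(17)/17, sqrt(14 ), 4.82 ]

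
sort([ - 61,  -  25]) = [ - 61, - 25 ]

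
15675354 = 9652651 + 6022703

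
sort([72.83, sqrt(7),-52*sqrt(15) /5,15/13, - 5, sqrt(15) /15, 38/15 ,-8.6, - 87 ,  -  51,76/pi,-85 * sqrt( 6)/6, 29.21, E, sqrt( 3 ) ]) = [  -  87,-51, - 52*sqrt( 15) /5, - 85*sqrt(6 ) /6,- 8.6, - 5, sqrt( 15) /15,15/13, sqrt(3 ),38/15, sqrt(7), E,76/pi  ,  29.21,72.83]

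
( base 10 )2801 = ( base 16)AF1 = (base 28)3g1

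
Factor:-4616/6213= - 2^3*3^( - 1)*19^(  -  1)*109^( - 1 ) * 577^1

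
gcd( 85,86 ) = 1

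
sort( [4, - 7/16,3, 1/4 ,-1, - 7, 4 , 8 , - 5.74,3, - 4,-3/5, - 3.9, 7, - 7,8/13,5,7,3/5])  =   [ - 7, - 7, - 5.74 , -4, - 3.9, - 1, - 3/5,  -  7/16,1/4,3/5,8/13,3, 3,4,4 , 5,  7, 7, 8 ]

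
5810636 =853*6812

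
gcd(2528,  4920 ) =8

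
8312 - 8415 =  - 103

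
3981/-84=-1327/28 = -  47.39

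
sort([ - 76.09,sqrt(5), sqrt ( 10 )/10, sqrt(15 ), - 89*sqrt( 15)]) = [-89 *sqrt(15),  -  76.09,sqrt(10)/10, sqrt(5 ),sqrt(15)]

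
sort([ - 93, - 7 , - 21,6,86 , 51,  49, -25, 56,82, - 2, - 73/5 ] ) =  [ - 93, - 25, - 21,-73/5 , - 7, - 2,  6,49,51, 56,82,86 ] 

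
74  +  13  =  87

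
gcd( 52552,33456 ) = 8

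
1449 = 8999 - 7550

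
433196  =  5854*74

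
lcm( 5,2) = 10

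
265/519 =265/519 = 0.51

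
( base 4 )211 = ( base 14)29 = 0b100101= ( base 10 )37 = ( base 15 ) 27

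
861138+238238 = 1099376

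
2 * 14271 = 28542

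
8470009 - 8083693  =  386316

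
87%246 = 87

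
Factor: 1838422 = 2^1*43^1*21377^1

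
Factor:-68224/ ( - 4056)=656/39=2^4*3^( - 1)*13^( - 1)*41^1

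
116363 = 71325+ 45038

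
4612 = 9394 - 4782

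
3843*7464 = 28684152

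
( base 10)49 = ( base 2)110001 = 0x31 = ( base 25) 1O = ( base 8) 61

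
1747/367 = 1747/367 = 4.76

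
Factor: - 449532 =-2^2*3^2*12487^1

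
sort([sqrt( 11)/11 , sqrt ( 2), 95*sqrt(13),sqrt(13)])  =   [ sqrt(11)/11,sqrt( 2),sqrt( 13), 95 * sqrt(13) ] 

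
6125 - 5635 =490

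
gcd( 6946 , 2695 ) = 1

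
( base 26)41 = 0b1101001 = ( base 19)5A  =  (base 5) 410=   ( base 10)105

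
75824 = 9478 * 8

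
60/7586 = 30/3793  =  0.01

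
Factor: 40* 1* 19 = 760 = 2^3 * 5^1 * 19^1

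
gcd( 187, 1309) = 187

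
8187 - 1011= 7176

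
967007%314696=22919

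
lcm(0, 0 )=0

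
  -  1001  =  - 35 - 966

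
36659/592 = 36659/592 = 61.92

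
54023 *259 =13991957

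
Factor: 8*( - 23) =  - 184 =-2^3*23^1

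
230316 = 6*38386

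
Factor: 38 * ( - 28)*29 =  - 2^3*7^1*19^1  *  29^1=   - 30856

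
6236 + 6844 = 13080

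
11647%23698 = 11647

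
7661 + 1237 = 8898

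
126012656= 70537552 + 55475104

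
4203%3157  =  1046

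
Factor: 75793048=2^3 * 1823^1* 5197^1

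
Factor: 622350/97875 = 922/145 = 2^1*5^( - 1)*29^( - 1 )  *  461^1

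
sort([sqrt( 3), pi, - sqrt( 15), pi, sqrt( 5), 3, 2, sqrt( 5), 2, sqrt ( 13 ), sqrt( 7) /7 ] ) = [ - sqrt( 15),  sqrt ( 7 )/7, sqrt( 3 ), 2,  2,sqrt ( 5),sqrt ( 5 ), 3, pi,  pi,  sqrt( 13 )]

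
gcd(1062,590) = 118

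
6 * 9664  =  57984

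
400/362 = 1+19/181= 1.10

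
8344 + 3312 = 11656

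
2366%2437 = 2366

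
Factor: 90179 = 31^1*2909^1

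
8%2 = 0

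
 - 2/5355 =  - 1 + 5353/5355=   - 0.00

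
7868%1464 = 548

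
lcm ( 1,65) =65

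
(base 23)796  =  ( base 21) 8ia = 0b111101001100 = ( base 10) 3916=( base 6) 30044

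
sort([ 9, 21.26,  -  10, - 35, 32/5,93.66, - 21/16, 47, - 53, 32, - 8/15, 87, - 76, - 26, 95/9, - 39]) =[  -  76, - 53, - 39, - 35, - 26, - 10, - 21/16, - 8/15,32/5, 9, 95/9, 21.26, 32, 47, 87, 93.66 ] 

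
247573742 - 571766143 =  -324192401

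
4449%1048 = 257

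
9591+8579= 18170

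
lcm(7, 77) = 77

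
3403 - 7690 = -4287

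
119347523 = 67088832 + 52258691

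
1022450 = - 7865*( - 130)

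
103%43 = 17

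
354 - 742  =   - 388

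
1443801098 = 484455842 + 959345256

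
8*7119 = 56952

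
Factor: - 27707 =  - 103^1  *269^1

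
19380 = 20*969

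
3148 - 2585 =563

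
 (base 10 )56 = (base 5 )211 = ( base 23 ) 2A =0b111000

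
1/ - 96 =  - 1 + 95/96 = -0.01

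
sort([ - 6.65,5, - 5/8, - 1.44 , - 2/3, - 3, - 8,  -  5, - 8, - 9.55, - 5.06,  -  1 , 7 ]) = [ - 9.55, - 8, - 8,-6.65, - 5.06, - 5,  -  3, - 1.44, - 1,  -  2/3,-5/8,  5, 7 ] 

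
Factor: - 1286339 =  - 17^2*4451^1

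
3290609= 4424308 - 1133699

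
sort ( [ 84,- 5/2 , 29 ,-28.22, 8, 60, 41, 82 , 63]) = [-28.22,- 5/2, 8,29, 41, 60, 63, 82,84]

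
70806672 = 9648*7339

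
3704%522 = 50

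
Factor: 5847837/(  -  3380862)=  - 1949279/1126954= - 2^( - 1)*23^( - 1)*389^1* 5011^1*24499^(-1)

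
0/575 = 0 = 0.00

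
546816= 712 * 768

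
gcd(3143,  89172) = 1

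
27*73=1971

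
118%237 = 118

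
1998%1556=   442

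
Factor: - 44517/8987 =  - 213/43 = -  3^1*43^(-1)*71^1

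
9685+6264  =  15949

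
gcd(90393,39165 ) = 3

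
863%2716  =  863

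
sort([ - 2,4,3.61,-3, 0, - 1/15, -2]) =[ - 3  , - 2, - 2,-1/15, 0,3.61,4] 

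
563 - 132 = 431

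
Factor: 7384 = 2^3*13^1*71^1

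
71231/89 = 800 + 31/89= 800.35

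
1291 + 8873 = 10164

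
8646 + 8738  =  17384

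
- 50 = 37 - 87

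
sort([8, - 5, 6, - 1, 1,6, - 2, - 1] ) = [ - 5, - 2, - 1, - 1,  1,6, 6, 8 ] 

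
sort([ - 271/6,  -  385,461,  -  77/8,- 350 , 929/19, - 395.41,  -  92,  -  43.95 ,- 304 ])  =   [ -395.41, - 385, - 350, - 304,-92, - 271/6,-43.95, - 77/8,929/19, 461 ] 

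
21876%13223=8653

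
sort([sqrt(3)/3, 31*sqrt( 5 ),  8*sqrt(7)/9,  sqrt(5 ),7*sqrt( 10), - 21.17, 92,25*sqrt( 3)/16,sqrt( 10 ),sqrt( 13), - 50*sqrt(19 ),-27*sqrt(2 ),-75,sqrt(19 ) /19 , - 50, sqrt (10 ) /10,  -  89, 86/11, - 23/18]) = [ - 50 * sqrt( 19) , - 89 , - 75, - 50, - 27*sqrt( 2 ), - 21.17, - 23/18,sqrt ( 19 )/19,sqrt(10) /10,sqrt(3) /3,sqrt ( 5 ),8* sqrt(7)/9,25*sqrt(3) /16,sqrt( 10 ),sqrt( 13 ), 86/11,7*sqrt(10 ),31 * sqrt(5) , 92]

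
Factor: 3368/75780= 2/45 =2^1* 3^ (  -  2 )*5^( - 1)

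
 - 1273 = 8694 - 9967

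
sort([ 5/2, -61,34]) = [ - 61,5/2,34 ]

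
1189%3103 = 1189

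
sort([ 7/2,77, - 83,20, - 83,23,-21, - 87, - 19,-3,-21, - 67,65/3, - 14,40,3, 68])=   [ - 87, - 83, - 83, - 67,-21, - 21,-19, - 14, - 3,3,7/2  ,  20,  65/3,23,40, 68, 77] 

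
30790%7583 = 458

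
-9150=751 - 9901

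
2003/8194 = 2003/8194 = 0.24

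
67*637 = 42679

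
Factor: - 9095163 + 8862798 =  - 232365 = - 3^1 * 5^1 * 7^1*2213^1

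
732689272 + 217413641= 950102913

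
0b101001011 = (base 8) 513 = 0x14b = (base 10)331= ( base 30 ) B1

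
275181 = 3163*87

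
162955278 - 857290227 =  - 694334949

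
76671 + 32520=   109191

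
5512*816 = 4497792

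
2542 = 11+2531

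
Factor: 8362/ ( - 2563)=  - 2^1*11^( - 1)*37^1 * 113^1 * 233^(-1)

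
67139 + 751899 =819038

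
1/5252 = 1/5252 = 0.00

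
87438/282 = 310 + 3/47 = 310.06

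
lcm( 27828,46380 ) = 139140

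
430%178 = 74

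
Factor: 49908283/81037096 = 2^ ( - 3 ) * 7^( - 1) *17^(  -  1)*23^ ( - 1)*3701^(- 1 )*49908283^1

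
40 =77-37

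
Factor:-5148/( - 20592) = 2^( - 2 ) = 1/4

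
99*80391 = 7958709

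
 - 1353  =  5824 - 7177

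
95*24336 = 2311920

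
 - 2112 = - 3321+1209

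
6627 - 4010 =2617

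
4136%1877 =382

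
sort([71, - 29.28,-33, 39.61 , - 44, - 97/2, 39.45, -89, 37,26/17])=[ - 89,-97/2, - 44 , - 33, - 29.28, 26/17, 37, 39.45,39.61, 71]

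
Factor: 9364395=3^1*5^1*197^1 * 3169^1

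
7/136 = 7/136=0.05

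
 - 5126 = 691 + -5817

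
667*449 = 299483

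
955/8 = 955/8 = 119.38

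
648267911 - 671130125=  - 22862214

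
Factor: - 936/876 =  - 78/73 = - 2^1*3^1*13^1*73^( - 1 )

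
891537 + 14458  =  905995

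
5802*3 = 17406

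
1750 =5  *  350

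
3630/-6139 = - 3630/6139 = - 0.59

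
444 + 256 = 700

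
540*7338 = 3962520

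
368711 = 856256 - 487545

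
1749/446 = 3 + 411/446 = 3.92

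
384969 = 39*9871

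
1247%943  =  304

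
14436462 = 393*36734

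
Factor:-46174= - 2^1*23087^1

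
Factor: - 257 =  - 257^1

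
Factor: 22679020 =2^2*5^1 * 7^1*13^1*17^1*733^1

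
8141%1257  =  599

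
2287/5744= 2287/5744 = 0.40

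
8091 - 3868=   4223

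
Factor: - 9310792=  - 2^3*1163849^1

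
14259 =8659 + 5600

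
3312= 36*92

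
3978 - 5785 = -1807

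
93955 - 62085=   31870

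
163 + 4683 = 4846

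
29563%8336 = 4555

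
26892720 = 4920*5466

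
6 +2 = 8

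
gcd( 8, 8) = 8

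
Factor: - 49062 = - 2^1 * 3^1*13^1*17^1*37^1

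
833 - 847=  - 14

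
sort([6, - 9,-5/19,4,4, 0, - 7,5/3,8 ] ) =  [-9,-7, - 5/19,0, 5/3,4,4, 6,8 ]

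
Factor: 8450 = 2^1*5^2*13^2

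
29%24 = 5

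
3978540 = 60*66309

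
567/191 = 567/191 =2.97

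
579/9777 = 193/3259 = 0.06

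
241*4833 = 1164753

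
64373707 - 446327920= - 381954213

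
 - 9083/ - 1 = 9083  +  0/1 = 9083.00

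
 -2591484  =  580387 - 3171871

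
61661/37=61661/37 = 1666.51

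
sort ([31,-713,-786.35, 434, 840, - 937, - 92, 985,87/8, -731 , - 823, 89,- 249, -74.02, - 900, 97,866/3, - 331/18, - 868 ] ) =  [ - 937, - 900, - 868, - 823, - 786.35, - 731 , -713, - 249,-92, - 74.02, - 331/18, 87/8, 31,89,97,  866/3,  434,840 , 985] 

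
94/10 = 47/5= 9.40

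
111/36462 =37/12154 =0.00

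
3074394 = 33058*93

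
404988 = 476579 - 71591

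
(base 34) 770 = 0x208A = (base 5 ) 231310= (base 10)8330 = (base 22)h4e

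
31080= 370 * 84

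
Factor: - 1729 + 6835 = 5106 = 2^1 * 3^1*23^1* 37^1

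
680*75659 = 51448120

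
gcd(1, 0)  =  1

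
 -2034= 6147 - 8181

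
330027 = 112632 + 217395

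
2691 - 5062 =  - 2371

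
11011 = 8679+2332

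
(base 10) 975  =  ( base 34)sn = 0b1111001111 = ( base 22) 207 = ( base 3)1100010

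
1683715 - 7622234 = -5938519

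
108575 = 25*4343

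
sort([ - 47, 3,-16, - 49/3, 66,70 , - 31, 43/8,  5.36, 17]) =[ - 47,  -  31,  -  49/3, - 16,3, 5.36, 43/8,17 , 66, 70] 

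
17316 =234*74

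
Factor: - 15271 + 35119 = 2^3*3^1*827^1 = 19848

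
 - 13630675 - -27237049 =13606374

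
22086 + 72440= 94526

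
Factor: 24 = 2^3*3^1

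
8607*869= 7479483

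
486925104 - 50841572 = 436083532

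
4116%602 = 504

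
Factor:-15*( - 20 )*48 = 2^6*3^2 * 5^2 = 14400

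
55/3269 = 55/3269  =  0.02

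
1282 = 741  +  541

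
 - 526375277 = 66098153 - 592473430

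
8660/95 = 91 + 3/19=91.16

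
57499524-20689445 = 36810079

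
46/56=23/28=0.82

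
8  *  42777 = 342216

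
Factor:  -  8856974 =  - 2^1*7^1*449^1*1409^1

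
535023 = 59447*9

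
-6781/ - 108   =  62 + 85/108 = 62.79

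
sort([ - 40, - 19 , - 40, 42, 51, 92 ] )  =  [-40, - 40, - 19,42,51,92 ]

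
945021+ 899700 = 1844721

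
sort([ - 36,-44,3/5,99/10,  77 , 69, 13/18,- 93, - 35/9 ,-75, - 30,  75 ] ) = [ - 93,-75,- 44 , - 36, - 30,  -  35/9  ,  3/5, 13/18,  99/10, 69,75, 77 ] 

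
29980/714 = 41 + 353/357 = 41.99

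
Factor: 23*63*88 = 2^3*  3^2*7^1* 11^1 * 23^1=127512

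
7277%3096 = 1085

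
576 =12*48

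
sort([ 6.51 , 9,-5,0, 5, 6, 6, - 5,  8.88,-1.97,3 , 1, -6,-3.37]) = [ - 6, - 5, - 5, - 3.37, - 1.97,0,1, 3, 5, 6, 6,  6.51 , 8.88 , 9] 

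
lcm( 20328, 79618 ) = 955416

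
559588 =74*7562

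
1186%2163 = 1186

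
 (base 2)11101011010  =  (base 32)1qq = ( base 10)1882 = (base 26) 2ka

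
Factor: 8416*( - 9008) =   -  2^9*263^1* 563^1 =- 75811328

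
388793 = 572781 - 183988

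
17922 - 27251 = - 9329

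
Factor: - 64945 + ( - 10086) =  - 75031 = - 11^1*19^1* 359^1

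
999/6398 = 999/6398 = 0.16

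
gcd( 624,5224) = 8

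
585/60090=39/4006=0.01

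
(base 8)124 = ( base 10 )84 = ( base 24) 3C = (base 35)2E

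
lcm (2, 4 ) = 4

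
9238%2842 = 712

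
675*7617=5141475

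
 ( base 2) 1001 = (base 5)14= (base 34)9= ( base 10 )9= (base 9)10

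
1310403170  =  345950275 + 964452895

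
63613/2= 63613/2 = 31806.50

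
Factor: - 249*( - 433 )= 107817 =3^1 * 83^1*433^1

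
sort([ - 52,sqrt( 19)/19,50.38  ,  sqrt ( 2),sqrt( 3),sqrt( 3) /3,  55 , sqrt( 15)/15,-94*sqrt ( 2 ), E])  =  [-94*sqrt( 2 ), - 52,sqrt( 19)/19,sqrt(15)/15,sqrt( 3 ) /3,  sqrt( 2),sqrt( 3),  E,50.38, 55 ] 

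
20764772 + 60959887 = 81724659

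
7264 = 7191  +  73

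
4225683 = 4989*847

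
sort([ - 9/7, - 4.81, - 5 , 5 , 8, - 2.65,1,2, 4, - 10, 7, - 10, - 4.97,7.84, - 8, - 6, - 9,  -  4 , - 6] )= [  -  10, - 10, - 9, - 8 , - 6, - 6,- 5 , - 4.97, - 4.81, - 4, - 2.65, - 9/7 , 1, 2, 4, 5, 7 , 7.84,8] 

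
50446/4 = 25223/2= 12611.50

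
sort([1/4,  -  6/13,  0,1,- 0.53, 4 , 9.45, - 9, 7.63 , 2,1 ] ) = [ - 9, - 0.53, - 6/13 , 0 , 1/4,1,1,2, 4,7.63, 9.45]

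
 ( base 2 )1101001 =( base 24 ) 49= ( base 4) 1221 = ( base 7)210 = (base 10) 105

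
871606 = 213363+658243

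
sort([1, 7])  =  [1,7 ] 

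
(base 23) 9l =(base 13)147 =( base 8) 344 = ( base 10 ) 228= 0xe4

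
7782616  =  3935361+3847255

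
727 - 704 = 23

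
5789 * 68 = 393652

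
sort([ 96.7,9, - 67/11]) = [ - 67/11,9,96.7 ]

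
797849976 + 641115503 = 1438965479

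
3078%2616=462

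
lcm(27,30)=270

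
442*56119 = 24804598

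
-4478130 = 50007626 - 54485756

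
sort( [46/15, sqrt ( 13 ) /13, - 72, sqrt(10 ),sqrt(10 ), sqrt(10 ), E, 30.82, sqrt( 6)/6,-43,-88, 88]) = [ - 88, - 72, - 43, sqrt( 13 ) /13,sqrt(  6)/6, E , 46/15,sqrt(10), sqrt(10 ),sqrt(10), 30.82, 88] 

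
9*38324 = 344916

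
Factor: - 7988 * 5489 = -43846132 = - 2^2*11^1*499^1 * 1997^1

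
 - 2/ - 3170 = 1/1585 = 0.00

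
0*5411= 0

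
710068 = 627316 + 82752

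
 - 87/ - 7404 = 29/2468 = 0.01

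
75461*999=75385539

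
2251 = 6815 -4564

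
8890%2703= 781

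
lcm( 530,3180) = 3180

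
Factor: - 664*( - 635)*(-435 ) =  - 183413400 = - 2^3*3^1*5^2 * 29^1*83^1* 127^1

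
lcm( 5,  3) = 15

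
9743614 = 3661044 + 6082570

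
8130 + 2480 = 10610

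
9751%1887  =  316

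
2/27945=2/27945= 0.00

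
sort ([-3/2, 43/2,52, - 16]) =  [ - 16,  -  3/2, 43/2, 52]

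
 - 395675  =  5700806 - 6096481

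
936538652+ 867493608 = 1804032260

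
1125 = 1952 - 827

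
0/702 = 0  =  0.00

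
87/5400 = 29/1800 = 0.02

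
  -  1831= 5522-7353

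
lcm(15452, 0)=0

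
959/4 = 239 + 3/4=239.75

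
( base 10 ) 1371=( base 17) 4cb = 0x55B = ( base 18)443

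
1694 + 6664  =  8358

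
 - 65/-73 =65/73 = 0.89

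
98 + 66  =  164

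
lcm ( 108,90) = 540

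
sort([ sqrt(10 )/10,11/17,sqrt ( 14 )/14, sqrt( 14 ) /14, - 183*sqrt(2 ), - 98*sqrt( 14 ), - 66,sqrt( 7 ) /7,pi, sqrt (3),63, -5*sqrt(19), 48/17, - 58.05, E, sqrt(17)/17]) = [ - 98 *sqrt(14 ), - 183*sqrt ( 2), - 66,-58.05, - 5*sqrt( 19), sqrt(17) /17, sqrt (14)/14,  sqrt(14)/14, sqrt (10 ) /10, sqrt( 7) /7,  11/17,sqrt( 3 ),E, 48/17, pi,63]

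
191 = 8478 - 8287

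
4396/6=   732+2/3 =732.67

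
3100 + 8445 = 11545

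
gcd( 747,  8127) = 9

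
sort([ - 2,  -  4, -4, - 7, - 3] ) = [ -7, - 4, - 4,-3, - 2]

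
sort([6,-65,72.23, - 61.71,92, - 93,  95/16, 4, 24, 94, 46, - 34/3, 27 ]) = [ - 93, - 65, - 61.71, - 34/3, 4, 95/16, 6, 24, 27, 46 , 72.23, 92 , 94]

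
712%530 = 182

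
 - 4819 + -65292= - 70111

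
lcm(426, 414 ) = 29394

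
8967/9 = 996+1/3 = 996.33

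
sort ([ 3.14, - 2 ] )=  [-2,  3.14]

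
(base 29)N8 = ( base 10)675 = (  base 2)1010100011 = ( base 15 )300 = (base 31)LO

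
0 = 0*61453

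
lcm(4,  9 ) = 36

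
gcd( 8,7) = 1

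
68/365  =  68/365 = 0.19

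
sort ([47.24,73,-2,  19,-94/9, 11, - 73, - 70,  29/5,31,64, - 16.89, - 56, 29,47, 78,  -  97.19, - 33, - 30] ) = [ - 97.19,-73, - 70, - 56, - 33, - 30, - 16.89, - 94/9,-2, 29/5,11,19,  29, 31, 47 , 47.24,64, 73, 78]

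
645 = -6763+7408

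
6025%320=265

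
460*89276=41066960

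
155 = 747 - 592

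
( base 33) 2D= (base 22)3d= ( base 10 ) 79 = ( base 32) 2f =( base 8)117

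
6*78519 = 471114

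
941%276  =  113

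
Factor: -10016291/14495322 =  - 2^ (- 1 )*3^( - 1)*17^(-1 )*43^1 *142111^ (-1)*232937^1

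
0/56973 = 0=0.00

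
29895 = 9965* 3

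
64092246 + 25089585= 89181831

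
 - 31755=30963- 62718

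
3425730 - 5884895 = -2459165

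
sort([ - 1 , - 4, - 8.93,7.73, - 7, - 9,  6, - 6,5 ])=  [ - 9, - 8.93, - 7, - 6, - 4, - 1, 5,6,7.73 ]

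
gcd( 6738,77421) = 3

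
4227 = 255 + 3972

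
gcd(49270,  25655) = 5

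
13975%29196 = 13975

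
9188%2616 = 1340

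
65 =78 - 13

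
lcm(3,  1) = 3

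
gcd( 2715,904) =1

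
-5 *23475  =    -  117375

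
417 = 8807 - 8390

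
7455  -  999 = 6456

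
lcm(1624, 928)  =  6496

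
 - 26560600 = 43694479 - 70255079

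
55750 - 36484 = 19266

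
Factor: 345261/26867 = 3^1*7^1*41^1*67^ ( - 1) = 861/67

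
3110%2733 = 377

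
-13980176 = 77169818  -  91149994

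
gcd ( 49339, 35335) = 1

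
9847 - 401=9446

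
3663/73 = 3663/73 = 50.18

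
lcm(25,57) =1425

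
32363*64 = 2071232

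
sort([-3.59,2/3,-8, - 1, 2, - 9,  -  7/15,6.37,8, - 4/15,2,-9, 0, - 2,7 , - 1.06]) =[ - 9, - 9,-8,  -  3.59, - 2,-1.06, -1, - 7/15,-4/15, 0,2/3,2,  2, 6.37, 7, 8]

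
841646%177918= 129974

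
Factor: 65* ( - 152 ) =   -  2^3*5^1 * 13^1*19^1 = -9880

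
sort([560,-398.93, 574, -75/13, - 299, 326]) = [- 398.93,-299,-75/13, 326,560,574 ] 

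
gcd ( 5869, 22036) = 1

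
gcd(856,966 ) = 2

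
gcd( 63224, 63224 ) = 63224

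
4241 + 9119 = 13360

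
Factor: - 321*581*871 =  - 3^1*7^1*13^1*67^1*83^1*107^1= - 162442371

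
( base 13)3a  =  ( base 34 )1F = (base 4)301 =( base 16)31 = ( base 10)49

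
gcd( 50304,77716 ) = 4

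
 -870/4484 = - 1 + 1807/2242 = -  0.19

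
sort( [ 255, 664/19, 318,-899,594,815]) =[ - 899, 664/19,255,318 , 594,815 ]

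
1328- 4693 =  -  3365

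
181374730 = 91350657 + 90024073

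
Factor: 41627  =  41627^1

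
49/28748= 49/28748= 0.00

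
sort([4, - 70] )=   [ - 70,4 ] 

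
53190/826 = 26595/413  =  64.39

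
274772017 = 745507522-470735505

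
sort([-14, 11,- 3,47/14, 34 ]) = [ - 14, - 3, 47/14, 11, 34 ] 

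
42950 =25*1718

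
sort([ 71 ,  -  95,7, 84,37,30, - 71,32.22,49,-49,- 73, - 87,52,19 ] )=[ - 95, - 87, - 73, - 71,-49,7,19,30,32.22,37,49,52, 71,84]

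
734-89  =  645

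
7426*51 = 378726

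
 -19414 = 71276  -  90690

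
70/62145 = 14/12429 = 0.00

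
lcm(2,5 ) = 10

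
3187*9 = 28683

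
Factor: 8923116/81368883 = 2974372/27122961 = 2^2 * 3^(  -  1) * 37^ (  -  1)*461^1 *1613^1*244351^( - 1) 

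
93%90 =3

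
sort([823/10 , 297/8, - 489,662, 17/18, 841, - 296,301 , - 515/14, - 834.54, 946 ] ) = [ -834.54,-489, - 296,-515/14, 17/18, 297/8,823/10, 301, 662, 841, 946]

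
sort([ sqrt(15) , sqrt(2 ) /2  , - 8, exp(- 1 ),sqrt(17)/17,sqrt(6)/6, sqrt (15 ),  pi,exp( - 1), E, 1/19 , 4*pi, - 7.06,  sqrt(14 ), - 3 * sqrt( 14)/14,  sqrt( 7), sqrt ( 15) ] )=[ - 8, - 7.06, - 3*sqrt(14)/14,  1/19,sqrt(17 ) /17,exp(-1),exp ( - 1 ), sqrt(6)/6,sqrt (2) /2,  sqrt(7),E, pi,sqrt( 14), sqrt( 15 ),  sqrt(15 ), sqrt( 15),4 *pi]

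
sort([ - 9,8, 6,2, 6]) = [ -9,2 , 6, 6,8]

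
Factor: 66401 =23^1*2887^1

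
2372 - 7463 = -5091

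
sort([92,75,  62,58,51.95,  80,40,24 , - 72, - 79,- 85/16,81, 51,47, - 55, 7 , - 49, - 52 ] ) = [ - 79, - 72, - 55 , - 52, - 49,-85/16,7, 24, 40,47,51,51.95,58, 62,75, 80,81 , 92]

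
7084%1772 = 1768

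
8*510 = 4080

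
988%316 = 40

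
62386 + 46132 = 108518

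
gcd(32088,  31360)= 56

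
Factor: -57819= - 3^1*19273^1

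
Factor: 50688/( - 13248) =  - 2^3*11^1* 23^(-1) = - 88/23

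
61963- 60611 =1352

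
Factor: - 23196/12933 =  - 7732/4311 = - 2^2*3^( - 2)*479^( - 1)*1933^1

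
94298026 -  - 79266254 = 173564280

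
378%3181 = 378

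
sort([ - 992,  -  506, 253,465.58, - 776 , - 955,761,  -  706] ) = [ - 992, - 955, - 776, - 706,  -  506, 253, 465.58  ,  761 ]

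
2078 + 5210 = 7288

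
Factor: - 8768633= - 19^1*461507^1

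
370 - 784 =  - 414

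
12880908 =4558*2826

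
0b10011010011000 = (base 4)2122120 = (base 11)7472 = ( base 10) 9880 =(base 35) 82A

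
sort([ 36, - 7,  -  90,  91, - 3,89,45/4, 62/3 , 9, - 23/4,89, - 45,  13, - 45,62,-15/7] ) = [ - 90, - 45, - 45,  -  7, - 23/4,-3, - 15/7,9,45/4, 13,62/3, 36, 62,89,89,91 ]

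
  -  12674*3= - 38022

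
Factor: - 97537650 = -2^1*3^1 *5^2*7^1*92893^1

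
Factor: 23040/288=2^4*5^1 = 80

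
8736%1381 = 450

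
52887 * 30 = 1586610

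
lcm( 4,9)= 36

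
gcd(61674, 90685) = 1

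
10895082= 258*42229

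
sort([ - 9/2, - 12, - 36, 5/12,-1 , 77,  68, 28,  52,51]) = [ - 36, - 12, - 9/2, - 1,5/12 , 28, 51, 52, 68,77]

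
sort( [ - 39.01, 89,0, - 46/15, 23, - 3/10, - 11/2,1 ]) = [ - 39.01, - 11/2, - 46/15, - 3/10, 0, 1,23, 89] 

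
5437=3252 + 2185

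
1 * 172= 172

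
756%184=20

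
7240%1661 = 596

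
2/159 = 2/159 = 0.01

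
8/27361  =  8/27361 = 0.00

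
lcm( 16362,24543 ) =49086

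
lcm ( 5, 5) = 5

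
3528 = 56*63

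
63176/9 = 63176/9 = 7019.56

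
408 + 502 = 910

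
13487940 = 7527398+5960542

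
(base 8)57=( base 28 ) 1J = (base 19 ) 29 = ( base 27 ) 1k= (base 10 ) 47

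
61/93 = 61/93 = 0.66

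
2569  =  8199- 5630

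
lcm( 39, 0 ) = 0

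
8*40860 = 326880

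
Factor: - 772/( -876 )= 3^ ( - 1) * 73^(-1 )*193^1= 193/219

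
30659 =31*989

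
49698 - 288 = 49410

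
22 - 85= - 63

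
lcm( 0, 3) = 0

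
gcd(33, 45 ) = 3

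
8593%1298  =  805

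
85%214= 85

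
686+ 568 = 1254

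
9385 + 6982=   16367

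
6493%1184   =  573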